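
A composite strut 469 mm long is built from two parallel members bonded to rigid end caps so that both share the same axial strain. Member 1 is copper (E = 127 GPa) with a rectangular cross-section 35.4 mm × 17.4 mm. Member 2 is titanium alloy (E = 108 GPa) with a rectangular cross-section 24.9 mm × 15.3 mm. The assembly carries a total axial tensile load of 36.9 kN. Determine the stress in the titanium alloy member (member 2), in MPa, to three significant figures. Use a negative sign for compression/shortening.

33.4 MPa

A_1 = 616 mm².
A_2 = 381 mm².
Equal strain + equilibrium ⇒ each member carries load in proportion to AE: A₁E₁ = 78230000 N, A₂E₂ = 41140000 N, ΣAE = 119400000 N.
σ₂ = P·E₂/ΣAE = 36900·108000/119400000 = 33.38 MPa.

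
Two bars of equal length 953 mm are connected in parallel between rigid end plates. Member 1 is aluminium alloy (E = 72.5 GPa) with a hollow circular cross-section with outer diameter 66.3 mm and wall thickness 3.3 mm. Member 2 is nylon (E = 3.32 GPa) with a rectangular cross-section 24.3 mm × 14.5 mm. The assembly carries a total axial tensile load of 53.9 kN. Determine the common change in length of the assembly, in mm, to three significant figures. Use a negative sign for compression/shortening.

1.06 mm

A_1 = 653.1 mm².
A_2 = 352.4 mm².
Equal strain + equilibrium ⇒ each member carries load in proportion to AE: A₁E₁ = 47350000 N, A₂E₂ = 1170000 N, ΣAE = 48520000 N.
δ = PL/ΣAE = 53900·953/48520000 = 1.059 mm.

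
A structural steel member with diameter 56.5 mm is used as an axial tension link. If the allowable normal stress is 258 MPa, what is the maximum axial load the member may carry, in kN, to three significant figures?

A = 2507 mm².
P_max = σ_allow · A = 258 · 2507 = 646900 N = 646.9 kN.

647 kN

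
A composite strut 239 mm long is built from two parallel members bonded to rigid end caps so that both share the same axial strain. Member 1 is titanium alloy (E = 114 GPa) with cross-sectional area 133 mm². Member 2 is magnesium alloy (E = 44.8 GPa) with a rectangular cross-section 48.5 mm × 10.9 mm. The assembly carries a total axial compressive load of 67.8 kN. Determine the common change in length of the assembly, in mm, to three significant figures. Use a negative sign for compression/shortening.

-0.417 mm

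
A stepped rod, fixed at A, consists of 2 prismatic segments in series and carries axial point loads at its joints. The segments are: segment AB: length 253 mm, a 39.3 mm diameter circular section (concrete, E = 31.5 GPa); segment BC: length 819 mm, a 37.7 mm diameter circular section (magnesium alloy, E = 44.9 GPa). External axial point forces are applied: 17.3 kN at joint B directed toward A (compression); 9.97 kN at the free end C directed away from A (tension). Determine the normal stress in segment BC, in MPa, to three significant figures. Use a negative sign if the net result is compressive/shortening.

Internal axial forces (sectioning from the free end, tension +): N_BC = 9.97 kN, N_AB = -7.33 kN.
A_BC = 1116 mm².
σ_BC = N_BC/A_BC = 9970/1116 = 8.931 MPa.

8.93 MPa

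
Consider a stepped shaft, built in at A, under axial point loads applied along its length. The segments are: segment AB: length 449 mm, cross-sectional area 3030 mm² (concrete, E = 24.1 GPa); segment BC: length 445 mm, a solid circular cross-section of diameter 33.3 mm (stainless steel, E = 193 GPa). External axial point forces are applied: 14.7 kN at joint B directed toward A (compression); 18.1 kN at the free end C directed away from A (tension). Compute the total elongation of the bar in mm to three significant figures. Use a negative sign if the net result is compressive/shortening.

Internal axial forces (sectioning from the free end, tension +): N_BC = 18.1 kN, N_AB = 3.4 kN.
A_BC = 870.9 mm².
δ_AB = 3400·449/(3030·24100) = 0.02091 mm
δ_BC = 18100·445/(870.9·193000) = 0.04792 mm
δ = Σδ_i = 0.06882 mm.

0.0688 mm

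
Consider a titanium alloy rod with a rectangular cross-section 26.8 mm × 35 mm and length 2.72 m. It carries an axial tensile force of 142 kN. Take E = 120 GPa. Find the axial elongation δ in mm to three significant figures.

A = 938 mm².
δ_mech = NL/(AE) = 142000·2720/(938·120000) = 3.431 mm.

3.43 mm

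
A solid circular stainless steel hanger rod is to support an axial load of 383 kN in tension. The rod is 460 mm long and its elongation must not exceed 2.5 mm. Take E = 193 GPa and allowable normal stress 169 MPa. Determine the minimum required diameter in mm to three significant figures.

Required area A ≥ P/σ_allow = 383000/169 = 2266 mm².
For a solid circular section, d ≥ √(4A/π) = 53.72 mm.
Elongation limit: A ≥ PL/(Eδ_allow) = 383000·460/(193000·2.5) = 365.1 mm² ⇒ d ≥ 21.56 mm.
The stress limit governs.

53.7 mm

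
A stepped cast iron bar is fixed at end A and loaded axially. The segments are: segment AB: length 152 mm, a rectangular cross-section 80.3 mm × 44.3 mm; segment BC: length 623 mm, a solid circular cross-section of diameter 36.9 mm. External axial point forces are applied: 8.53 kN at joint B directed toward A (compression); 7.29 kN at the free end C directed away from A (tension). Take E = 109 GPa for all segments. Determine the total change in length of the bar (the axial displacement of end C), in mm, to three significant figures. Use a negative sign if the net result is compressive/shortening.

Internal axial forces (sectioning from the free end, tension +): N_BC = 7.29 kN, N_AB = -1.24 kN.
A_AB = 3557 mm².
A_BC = 1069 mm².
δ_AB = -1240·152/(3557·109000) = -0.0004861 mm
δ_BC = 7290·623/(1069·109000) = 0.03896 mm
δ = Σδ_i = 0.03848 mm.

0.0385 mm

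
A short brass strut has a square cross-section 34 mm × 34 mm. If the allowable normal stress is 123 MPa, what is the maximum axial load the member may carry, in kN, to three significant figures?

142 kN

A = 1156 mm².
P_max = σ_allow · A = 123 · 1156 = 142200 N = 142.2 kN.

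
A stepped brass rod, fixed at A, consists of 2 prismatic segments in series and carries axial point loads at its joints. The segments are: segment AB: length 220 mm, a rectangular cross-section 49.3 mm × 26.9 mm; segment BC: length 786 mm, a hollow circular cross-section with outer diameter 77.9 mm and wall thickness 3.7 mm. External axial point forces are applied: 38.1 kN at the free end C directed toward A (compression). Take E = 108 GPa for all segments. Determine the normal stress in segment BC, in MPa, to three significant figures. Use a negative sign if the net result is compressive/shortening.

Internal axial forces (sectioning from the free end, tension +): N_BC = -38.1 kN, N_AB = -38.1 kN.
A_BC = 862.5 mm².
σ_BC = N_BC/A_BC = -38100/862.5 = -44.17 MPa.

-44.2 MPa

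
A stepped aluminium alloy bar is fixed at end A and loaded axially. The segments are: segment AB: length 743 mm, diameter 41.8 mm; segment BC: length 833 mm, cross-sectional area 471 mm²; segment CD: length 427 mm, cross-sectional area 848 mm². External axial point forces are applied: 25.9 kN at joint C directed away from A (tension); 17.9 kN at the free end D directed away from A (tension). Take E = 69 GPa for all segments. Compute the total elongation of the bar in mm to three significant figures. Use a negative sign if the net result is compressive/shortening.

1.60 mm

Internal axial forces (sectioning from the free end, tension +): N_CD = 17.9 kN, N_BC = 43.8 kN, N_AB = 43.8 kN.
A_AB = 1372 mm².
δ_AB = 43800·743/(1372·69000) = 0.3437 mm
δ_BC = 43800·833/(471·69000) = 1.123 mm
δ_CD = 17900·427/(848·69000) = 0.1306 mm
δ = Σδ_i = 1.597 mm.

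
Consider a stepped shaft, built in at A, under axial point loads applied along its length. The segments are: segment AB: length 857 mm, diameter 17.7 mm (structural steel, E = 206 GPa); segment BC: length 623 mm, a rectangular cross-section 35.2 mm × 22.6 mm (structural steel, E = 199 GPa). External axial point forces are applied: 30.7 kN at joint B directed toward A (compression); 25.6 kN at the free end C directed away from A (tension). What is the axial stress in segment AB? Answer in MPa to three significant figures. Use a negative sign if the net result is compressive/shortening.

Internal axial forces (sectioning from the free end, tension +): N_BC = 25.6 kN, N_AB = -5.1 kN.
A_AB = 246.1 mm².
σ_AB = N_AB/A_AB = -5100/246.1 = -20.73 MPa.

-20.7 MPa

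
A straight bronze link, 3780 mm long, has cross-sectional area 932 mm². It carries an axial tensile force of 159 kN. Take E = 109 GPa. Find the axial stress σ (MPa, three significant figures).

171 MPa

σ = N/A = 159000/932 = 170.6 MPa.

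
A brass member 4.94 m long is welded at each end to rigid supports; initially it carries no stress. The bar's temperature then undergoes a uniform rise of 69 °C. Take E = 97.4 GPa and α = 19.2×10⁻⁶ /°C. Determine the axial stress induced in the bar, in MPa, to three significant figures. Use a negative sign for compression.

-129 MPa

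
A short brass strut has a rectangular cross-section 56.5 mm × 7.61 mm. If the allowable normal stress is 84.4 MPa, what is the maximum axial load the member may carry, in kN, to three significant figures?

36.3 kN

A = 430 mm².
P_max = σ_allow · A = 84.4 · 430 = 36290 N = 36.29 kN.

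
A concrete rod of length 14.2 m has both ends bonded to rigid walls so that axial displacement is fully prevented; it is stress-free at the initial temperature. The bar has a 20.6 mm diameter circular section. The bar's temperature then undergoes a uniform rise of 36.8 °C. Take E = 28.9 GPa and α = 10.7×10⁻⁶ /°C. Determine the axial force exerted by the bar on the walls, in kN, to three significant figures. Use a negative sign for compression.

Free thermal expansion αLΔT = 10.7e-6 · 14200 · 36.8 = 5.591 mm.
The walls impose strain ε = −(5.591)/14200 = -3.9376e-04; σ = Eε = 28900 · -3.9376e-04 = -11.38 MPa.
Wall reaction R = σ·A = -11.38·333.3 = -3793 N = -3.793 kN.

-3.79 kN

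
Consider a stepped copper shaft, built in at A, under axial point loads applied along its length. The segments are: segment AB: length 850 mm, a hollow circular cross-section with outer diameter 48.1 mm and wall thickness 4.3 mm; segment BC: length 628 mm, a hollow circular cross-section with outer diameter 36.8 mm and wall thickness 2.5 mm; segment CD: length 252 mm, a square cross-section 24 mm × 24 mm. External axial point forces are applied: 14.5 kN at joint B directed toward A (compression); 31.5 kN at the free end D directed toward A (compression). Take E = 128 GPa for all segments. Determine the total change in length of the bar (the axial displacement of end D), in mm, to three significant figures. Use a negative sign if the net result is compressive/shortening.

Internal axial forces (sectioning from the free end, tension +): N_CD = -31.5 kN, N_BC = -31.5 kN, N_AB = -46 kN.
A_AB = 591.7 mm².
A_BC = 269.4 mm².
A_CD = 576 mm².
δ_AB = -46000·850/(591.7·128000) = -0.5163 mm
δ_BC = -31500·628/(269.4·128000) = -0.5737 mm
δ_CD = -31500·252/(576·128000) = -0.1077 mm
δ = Σδ_i = -1.198 mm.

-1.20 mm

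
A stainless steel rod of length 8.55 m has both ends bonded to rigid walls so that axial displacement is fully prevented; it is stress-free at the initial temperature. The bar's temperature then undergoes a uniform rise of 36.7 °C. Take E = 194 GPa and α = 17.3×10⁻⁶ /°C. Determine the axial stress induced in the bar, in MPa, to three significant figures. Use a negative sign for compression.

-123 MPa

Free thermal expansion αLΔT = 17.3e-6 · 8550 · 36.7 = 5.428 mm.
The walls impose strain ε = −(5.428)/8550 = -6.3491e-04; σ = Eε = 194000 · -6.3491e-04 = -123.2 MPa.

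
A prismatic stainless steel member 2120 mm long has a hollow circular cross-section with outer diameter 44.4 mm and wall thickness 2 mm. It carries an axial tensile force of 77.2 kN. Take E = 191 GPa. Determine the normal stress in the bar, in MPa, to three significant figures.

290 MPa

A = 266.4 mm².
σ = N/A = 77200/266.4 = 289.8 MPa.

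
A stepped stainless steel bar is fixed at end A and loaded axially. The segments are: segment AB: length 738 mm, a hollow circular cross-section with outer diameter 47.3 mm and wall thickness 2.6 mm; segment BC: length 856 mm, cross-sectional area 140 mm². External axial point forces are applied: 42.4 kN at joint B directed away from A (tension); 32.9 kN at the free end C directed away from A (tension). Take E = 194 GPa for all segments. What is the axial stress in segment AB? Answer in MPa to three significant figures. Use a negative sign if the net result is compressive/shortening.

Internal axial forces (sectioning from the free end, tension +): N_BC = 32.9 kN, N_AB = 75.3 kN.
A_AB = 365.1 mm².
σ_AB = N_AB/A_AB = 75300/365.1 = 206.2 MPa.

206 MPa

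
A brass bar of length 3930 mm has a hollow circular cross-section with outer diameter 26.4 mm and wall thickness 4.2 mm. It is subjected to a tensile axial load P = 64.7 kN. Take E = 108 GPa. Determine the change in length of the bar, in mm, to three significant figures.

8.04 mm

A = 292.9 mm².
δ_mech = NL/(AE) = 64700·3930/(292.9·108000) = 8.037 mm.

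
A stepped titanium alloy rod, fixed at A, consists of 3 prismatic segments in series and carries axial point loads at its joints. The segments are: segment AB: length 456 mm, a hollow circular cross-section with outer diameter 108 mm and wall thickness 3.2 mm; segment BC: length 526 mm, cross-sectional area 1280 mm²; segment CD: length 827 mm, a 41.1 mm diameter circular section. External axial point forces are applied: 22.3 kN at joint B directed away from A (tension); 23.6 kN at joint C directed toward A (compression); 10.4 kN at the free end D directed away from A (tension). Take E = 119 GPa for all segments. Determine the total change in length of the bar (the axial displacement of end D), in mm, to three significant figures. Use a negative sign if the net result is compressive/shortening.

0.0420 mm

Internal axial forces (sectioning from the free end, tension +): N_CD = 10.4 kN, N_BC = -13.2 kN, N_AB = 9.1 kN.
A_AB = 1054 mm².
A_CD = 1327 mm².
δ_AB = 9100·456/(1054·119000) = 0.0331 mm
δ_BC = -13200·526/(1280·119000) = -0.04558 mm
δ_CD = 10400·827/(1327·119000) = 0.05448 mm
δ = Σδ_i = 0.04199 mm.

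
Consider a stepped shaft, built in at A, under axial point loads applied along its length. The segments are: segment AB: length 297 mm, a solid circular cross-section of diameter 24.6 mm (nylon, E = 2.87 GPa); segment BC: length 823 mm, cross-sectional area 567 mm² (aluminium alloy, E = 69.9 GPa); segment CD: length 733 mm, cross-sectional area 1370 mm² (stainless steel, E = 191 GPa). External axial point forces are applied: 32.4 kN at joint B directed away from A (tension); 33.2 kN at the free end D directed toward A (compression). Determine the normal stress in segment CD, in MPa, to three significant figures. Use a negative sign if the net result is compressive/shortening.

Internal axial forces (sectioning from the free end, tension +): N_CD = -33.2 kN, N_BC = -33.2 kN, N_AB = -0.8 kN.
σ_CD = N_CD/A_CD = -33200/1370 = -24.23 MPa.

-24.2 MPa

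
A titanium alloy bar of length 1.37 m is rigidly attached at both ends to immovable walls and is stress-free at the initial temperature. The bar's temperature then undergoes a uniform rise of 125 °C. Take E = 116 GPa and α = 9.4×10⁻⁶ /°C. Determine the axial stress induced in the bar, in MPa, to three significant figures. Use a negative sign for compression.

Free thermal expansion αLΔT = 9.4e-6 · 1370 · 125 = 1.61 mm.
The walls impose strain ε = −(1.61)/1370 = -1.1750e-03; σ = Eε = 116000 · -1.1750e-03 = -136.3 MPa.

-136 MPa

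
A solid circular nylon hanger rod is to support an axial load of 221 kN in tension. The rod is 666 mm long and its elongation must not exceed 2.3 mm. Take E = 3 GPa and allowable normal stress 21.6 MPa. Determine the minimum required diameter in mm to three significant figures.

Required area A ≥ P/σ_allow = 221000/21.6 = 10230 mm².
For a solid circular section, d ≥ √(4A/π) = 114.1 mm.
Elongation limit: A ≥ PL/(Eδ_allow) = 221000·666/(3000·2.3) = 21330 mm² ⇒ d ≥ 164.8 mm.
The elongation limit governs.

165 mm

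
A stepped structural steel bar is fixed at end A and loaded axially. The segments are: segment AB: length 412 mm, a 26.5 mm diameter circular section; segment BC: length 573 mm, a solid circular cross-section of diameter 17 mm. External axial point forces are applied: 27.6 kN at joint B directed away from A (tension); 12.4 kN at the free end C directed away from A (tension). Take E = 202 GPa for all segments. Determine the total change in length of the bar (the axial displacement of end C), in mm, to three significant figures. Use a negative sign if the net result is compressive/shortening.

Internal axial forces (sectioning from the free end, tension +): N_BC = 12.4 kN, N_AB = 40 kN.
A_AB = 551.5 mm².
A_BC = 227 mm².
δ_AB = 40000·412/(551.5·202000) = 0.1479 mm
δ_BC = 12400·573/(227·202000) = 0.155 mm
δ = Σδ_i = 0.3029 mm.

0.303 mm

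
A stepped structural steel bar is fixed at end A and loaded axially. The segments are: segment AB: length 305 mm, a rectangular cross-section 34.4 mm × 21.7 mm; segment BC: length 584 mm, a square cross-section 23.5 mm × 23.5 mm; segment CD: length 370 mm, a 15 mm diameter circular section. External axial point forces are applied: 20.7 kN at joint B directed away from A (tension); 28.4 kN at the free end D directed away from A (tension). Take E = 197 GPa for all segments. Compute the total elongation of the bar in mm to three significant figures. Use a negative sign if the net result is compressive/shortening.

Internal axial forces (sectioning from the free end, tension +): N_CD = 28.4 kN, N_BC = 28.4 kN, N_AB = 49.1 kN.
A_AB = 746.5 mm².
A_BC = 552.2 mm².
A_CD = 176.7 mm².
δ_AB = 49100·305/(746.5·197000) = 0.1018 mm
δ_BC = 28400·584/(552.2·197000) = 0.1525 mm
δ_CD = 28400·370/(176.7·197000) = 0.3018 mm
δ = Σδ_i = 0.5561 mm.

0.556 mm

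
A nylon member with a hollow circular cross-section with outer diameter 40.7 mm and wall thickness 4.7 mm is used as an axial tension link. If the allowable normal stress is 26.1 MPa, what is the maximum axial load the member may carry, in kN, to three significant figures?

13.9 kN

A = 531.6 mm².
P_max = σ_allow · A = 26.1 · 531.6 = 13870 N = 13.87 kN.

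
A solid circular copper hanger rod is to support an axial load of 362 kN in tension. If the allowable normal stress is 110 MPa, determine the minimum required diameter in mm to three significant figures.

64.7 mm

Required area A ≥ P/σ_allow = 362000/110 = 3291 mm².
For a solid circular section, d ≥ √(4A/π) = 64.73 mm.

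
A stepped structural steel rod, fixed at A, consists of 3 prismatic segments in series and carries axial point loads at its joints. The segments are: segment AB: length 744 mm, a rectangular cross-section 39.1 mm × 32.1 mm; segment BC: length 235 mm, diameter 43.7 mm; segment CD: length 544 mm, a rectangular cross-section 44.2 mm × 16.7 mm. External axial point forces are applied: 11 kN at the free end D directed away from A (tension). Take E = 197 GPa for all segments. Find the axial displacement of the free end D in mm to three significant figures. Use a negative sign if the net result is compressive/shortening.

Internal axial forces (sectioning from the free end, tension +): N_CD = 11 kN, N_BC = 11 kN, N_AB = 11 kN.
A_AB = 1255 mm².
A_BC = 1500 mm².
A_CD = 738.1 mm².
δ_AB = 11000·744/(1255·197000) = 0.0331 mm
δ_BC = 11000·235/(1500·197000) = 0.008749 mm
δ_CD = 11000·544/(738.1·197000) = 0.04115 mm
δ = Σδ_i = 0.083 mm.

0.0830 mm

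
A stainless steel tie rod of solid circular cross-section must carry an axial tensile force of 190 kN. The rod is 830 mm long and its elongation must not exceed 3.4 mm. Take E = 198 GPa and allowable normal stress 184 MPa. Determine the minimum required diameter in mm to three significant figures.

Required area A ≥ P/σ_allow = 190000/184 = 1033 mm².
For a solid circular section, d ≥ √(4A/π) = 36.26 mm.
Elongation limit: A ≥ PL/(Eδ_allow) = 190000·830/(198000·3.4) = 234.3 mm² ⇒ d ≥ 17.27 mm.
The stress limit governs.

36.3 mm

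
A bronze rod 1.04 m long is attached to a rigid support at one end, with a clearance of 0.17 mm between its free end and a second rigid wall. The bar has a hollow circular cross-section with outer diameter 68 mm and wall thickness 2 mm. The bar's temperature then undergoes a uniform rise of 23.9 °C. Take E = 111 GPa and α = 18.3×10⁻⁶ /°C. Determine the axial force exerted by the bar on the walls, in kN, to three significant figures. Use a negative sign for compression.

Free thermal expansion αLΔT = 18.3e-6 · 1040 · 23.9 = 0.4549 mm.
The walls engage after the gap closes; constrained expansion = 0.4549 − 0.17 = 0.2849 mm.
The walls impose strain ε = −(0.2849)/1040 = -2.7391e-04; σ = Eε = 111000 · -2.7391e-04 = -30.4 MPa.
Wall reaction R = σ·A = -30.4·414.7 = -12610 N = -12.61 kN.

-12.6 kN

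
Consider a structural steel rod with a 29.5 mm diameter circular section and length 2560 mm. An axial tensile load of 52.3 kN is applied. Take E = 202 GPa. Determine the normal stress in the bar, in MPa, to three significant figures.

A = 683.5 mm².
σ = N/A = 52300/683.5 = 76.52 MPa.

76.5 MPa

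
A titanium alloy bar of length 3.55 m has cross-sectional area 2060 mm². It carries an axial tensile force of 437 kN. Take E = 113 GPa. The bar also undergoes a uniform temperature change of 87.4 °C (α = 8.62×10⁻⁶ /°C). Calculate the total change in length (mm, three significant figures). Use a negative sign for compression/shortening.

9.34 mm

δ_mech = NL/(AE) = 437000·3550/(2060·113000) = 6.664 mm.
δ_thermal = αLΔT = 8.62e-6·3550·87.4 = 2.675 mm.
δ = δ_mech + δ_thermal = 9.339 mm.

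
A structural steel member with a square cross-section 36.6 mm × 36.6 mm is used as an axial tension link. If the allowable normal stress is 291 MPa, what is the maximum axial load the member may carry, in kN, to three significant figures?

390 kN

A = 1340 mm².
P_max = σ_allow · A = 291 · 1340 = 389800 N = 389.8 kN.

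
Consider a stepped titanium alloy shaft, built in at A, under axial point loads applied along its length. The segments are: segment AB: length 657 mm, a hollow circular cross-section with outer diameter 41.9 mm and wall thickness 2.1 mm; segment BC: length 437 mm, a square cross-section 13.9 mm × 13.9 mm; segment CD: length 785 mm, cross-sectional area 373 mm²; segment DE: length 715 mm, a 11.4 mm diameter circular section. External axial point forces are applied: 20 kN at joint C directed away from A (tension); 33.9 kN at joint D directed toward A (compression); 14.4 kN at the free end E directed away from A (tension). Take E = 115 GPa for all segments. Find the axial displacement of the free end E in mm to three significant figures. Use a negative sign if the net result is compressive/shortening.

Internal axial forces (sectioning from the free end, tension +): N_DE = 14.4 kN, N_CD = -19.5 kN, N_BC = 0.5 kN, N_AB = 0.5 kN.
A_AB = 262.6 mm².
A_BC = 193.2 mm².
A_DE = 102.1 mm².
δ_AB = 500·657/(262.6·115000) = 0.01088 mm
δ_BC = 500·437/(193.2·115000) = 0.009834 mm
δ_CD = -19500·785/(373·115000) = -0.3569 mm
δ_DE = 14400·715/(102.1·115000) = 0.8771 mm
δ = Σδ_i = 0.541 mm.

0.541 mm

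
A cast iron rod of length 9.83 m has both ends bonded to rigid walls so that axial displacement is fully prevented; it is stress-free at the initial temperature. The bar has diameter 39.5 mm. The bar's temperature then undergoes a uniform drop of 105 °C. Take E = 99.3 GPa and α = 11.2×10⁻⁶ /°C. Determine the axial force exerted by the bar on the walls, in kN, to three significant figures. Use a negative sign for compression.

143 kN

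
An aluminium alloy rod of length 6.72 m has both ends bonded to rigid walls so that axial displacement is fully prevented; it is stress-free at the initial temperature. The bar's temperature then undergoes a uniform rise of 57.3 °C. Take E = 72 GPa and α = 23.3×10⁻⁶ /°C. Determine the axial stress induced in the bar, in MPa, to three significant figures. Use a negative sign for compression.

Free thermal expansion αLΔT = 23.3e-6 · 6720 · 57.3 = 8.972 mm.
The walls impose strain ε = −(8.972)/6720 = -1.3351e-03; σ = Eε = 72000 · -1.3351e-03 = -96.13 MPa.

-96.1 MPa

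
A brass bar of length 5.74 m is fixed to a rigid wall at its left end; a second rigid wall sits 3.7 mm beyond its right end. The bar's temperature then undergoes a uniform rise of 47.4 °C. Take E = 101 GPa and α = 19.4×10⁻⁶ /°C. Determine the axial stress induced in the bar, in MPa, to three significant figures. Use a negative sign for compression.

Free thermal expansion αLΔT = 19.4e-6 · 5740 · 47.4 = 5.278 mm.
The walls engage after the gap closes; constrained expansion = 5.278 − 3.7 = 1.578 mm.
The walls impose strain ε = −(1.578)/5740 = -2.7496e-04; σ = Eε = 101000 · -2.7496e-04 = -27.77 MPa.

-27.8 MPa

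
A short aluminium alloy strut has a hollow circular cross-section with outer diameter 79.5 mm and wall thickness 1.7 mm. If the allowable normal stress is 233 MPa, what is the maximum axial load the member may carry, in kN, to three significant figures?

A = 415.5 mm².
P_max = σ_allow · A = 233 · 415.5 = 96810 N = 96.81 kN.

96.8 kN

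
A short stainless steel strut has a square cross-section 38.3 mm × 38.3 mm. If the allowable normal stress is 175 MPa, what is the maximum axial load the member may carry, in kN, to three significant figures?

257 kN

A = 1467 mm².
P_max = σ_allow · A = 175 · 1467 = 256700 N = 256.7 kN.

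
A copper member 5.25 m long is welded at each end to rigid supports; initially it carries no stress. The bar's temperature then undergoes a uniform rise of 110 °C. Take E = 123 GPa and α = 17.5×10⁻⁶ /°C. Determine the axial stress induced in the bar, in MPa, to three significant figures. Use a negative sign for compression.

Free thermal expansion αLΔT = 17.5e-6 · 5250 · 110 = 10.11 mm.
The walls impose strain ε = −(10.11)/5250 = -1.9250e-03; σ = Eε = 123000 · -1.9250e-03 = -236.8 MPa.

-237 MPa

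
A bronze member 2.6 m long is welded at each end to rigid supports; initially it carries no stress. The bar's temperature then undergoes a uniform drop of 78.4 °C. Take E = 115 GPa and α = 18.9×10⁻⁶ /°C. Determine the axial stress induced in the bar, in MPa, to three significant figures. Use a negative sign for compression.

170 MPa

Free thermal expansion αLΔT = 18.9e-6 · 2600 · -78.4 = -3.853 mm.
The walls impose strain ε = −(-3.853)/2600 = 1.4818e-03; σ = Eε = 115000 · 1.4818e-03 = 170.4 MPa.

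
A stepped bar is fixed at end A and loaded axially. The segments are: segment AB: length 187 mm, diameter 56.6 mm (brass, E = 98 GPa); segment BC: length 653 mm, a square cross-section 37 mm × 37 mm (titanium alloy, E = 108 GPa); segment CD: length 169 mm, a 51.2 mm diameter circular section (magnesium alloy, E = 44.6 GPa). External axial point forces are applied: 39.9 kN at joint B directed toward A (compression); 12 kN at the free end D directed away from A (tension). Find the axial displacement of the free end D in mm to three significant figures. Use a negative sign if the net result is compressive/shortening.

0.0539 mm

Internal axial forces (sectioning from the free end, tension +): N_CD = 12 kN, N_BC = 12 kN, N_AB = -27.9 kN.
A_AB = 2516 mm².
A_BC = 1369 mm².
A_CD = 2059 mm².
δ_AB = -27900·187/(2516·98000) = -0.02116 mm
δ_BC = 12000·653/(1369·108000) = 0.053 mm
δ_CD = 12000·169/(2059·44600) = 0.02209 mm
δ = Σδ_i = 0.05393 mm.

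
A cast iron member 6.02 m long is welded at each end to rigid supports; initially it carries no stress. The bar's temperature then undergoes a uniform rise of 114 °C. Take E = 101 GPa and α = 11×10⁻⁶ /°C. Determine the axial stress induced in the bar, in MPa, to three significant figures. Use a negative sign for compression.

-127 MPa

Free thermal expansion αLΔT = 11e-6 · 6020 · 114 = 7.549 mm.
The walls impose strain ε = −(7.549)/6020 = -1.2540e-03; σ = Eε = 101000 · -1.2540e-03 = -126.7 MPa.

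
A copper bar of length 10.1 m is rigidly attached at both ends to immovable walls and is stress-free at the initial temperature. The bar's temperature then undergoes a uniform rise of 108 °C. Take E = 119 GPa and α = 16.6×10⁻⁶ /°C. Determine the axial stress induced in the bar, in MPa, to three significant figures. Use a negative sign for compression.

-213 MPa

Free thermal expansion αLΔT = 16.6e-6 · 10100 · 108 = 18.11 mm.
The walls impose strain ε = −(18.11)/10100 = -1.7928e-03; σ = Eε = 119000 · -1.7928e-03 = -213.3 MPa.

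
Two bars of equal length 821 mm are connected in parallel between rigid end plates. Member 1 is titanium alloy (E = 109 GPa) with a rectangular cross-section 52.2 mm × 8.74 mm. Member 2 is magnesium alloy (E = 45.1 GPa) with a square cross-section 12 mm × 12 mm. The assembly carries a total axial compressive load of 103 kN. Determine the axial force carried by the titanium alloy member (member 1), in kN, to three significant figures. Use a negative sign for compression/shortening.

A_1 = 456.2 mm².
A_2 = 144 mm².
Equal strain + equilibrium ⇒ each member carries load in proportion to AE: A₁E₁ = 49730000 N, A₂E₂ = 6494000 N, ΣAE = 56220000 N.
F₁ = P·A₁E₁/ΣAE = -103000·49730000/56220000 = -91100 N.

-91.1 kN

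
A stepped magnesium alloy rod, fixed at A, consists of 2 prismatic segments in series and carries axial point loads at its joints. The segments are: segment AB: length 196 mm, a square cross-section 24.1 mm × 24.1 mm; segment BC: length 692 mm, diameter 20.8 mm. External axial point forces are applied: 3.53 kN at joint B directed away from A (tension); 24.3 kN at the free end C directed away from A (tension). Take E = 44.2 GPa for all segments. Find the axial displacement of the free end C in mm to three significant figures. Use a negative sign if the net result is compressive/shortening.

Internal axial forces (sectioning from the free end, tension +): N_BC = 24.3 kN, N_AB = 27.83 kN.
A_AB = 580.8 mm².
A_BC = 339.8 mm².
δ_AB = 27830·196/(580.8·44200) = 0.2125 mm
δ_BC = 24300·692/(339.8·44200) = 1.12 mm
δ = Σδ_i = 1.332 mm.

1.33 mm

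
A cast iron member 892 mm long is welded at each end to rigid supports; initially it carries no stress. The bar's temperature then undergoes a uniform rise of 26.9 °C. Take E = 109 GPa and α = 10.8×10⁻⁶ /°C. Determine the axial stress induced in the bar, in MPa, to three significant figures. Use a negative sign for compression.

Free thermal expansion αLΔT = 10.8e-6 · 892 · 26.9 = 0.2591 mm.
The walls impose strain ε = −(0.2591)/892 = -2.9052e-04; σ = Eε = 109000 · -2.9052e-04 = -31.67 MPa.

-31.7 MPa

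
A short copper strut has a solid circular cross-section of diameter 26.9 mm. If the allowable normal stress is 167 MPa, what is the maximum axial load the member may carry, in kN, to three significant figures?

94.9 kN

A = 568.3 mm².
P_max = σ_allow · A = 167 · 568.3 = 94910 N = 94.91 kN.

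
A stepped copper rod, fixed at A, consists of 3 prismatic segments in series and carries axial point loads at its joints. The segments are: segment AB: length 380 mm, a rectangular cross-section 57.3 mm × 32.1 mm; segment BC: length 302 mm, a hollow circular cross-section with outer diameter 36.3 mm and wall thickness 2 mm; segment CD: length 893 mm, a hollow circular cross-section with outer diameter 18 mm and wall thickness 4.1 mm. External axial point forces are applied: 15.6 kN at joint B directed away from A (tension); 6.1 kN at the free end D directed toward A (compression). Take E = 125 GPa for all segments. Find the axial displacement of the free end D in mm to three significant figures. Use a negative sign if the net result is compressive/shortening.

-0.296 mm

Internal axial forces (sectioning from the free end, tension +): N_CD = -6.1 kN, N_BC = -6.1 kN, N_AB = 9.5 kN.
A_AB = 1839 mm².
A_BC = 215.5 mm².
A_CD = 179 mm².
δ_AB = 9500·380/(1839·125000) = 0.0157 mm
δ_BC = -6100·302/(215.5·125000) = -0.06838 mm
δ_CD = -6100·893/(179·125000) = -0.2434 mm
δ = Σδ_i = -0.2961 mm.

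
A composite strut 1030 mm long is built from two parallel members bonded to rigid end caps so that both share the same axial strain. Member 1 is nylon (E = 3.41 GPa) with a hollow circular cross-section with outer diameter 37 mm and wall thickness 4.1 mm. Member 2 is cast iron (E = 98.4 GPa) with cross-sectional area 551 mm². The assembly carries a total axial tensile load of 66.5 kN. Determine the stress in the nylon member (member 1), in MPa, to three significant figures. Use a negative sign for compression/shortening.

A_1 = 423.8 mm².
Equal strain + equilibrium ⇒ each member carries load in proportion to AE: A₁E₁ = 1445000 N, A₂E₂ = 54220000 N, ΣAE = 55660000 N.
σ₁ = P·E₁/ΣAE = 66500·3410/55660000 = 4.074 MPa.

4.07 MPa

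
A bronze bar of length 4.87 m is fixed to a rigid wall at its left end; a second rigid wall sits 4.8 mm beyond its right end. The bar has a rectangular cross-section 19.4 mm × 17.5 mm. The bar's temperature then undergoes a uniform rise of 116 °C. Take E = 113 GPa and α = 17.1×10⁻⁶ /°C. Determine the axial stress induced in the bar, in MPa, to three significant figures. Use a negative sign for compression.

Free thermal expansion αLΔT = 17.1e-6 · 4870 · 116 = 9.66 mm.
The walls engage after the gap closes; constrained expansion = 9.66 − 4.8 = 4.86 mm.
The walls impose strain ε = −(4.86)/4870 = -9.9797e-04; σ = Eε = 113000 · -9.9797e-04 = -112.8 MPa.

-113 MPa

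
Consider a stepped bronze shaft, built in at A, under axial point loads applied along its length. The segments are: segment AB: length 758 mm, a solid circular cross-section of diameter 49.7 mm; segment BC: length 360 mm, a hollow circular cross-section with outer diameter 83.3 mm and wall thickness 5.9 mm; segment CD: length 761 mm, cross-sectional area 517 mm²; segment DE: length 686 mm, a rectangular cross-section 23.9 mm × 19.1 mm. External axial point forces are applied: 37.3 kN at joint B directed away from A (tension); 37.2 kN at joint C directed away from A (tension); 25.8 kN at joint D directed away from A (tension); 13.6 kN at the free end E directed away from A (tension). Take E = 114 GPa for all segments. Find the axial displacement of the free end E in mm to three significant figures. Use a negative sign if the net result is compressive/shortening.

1.25 mm

Internal axial forces (sectioning from the free end, tension +): N_DE = 13.6 kN, N_CD = 39.4 kN, N_BC = 76.6 kN, N_AB = 113.9 kN.
A_AB = 1940 mm².
A_BC = 1435 mm².
A_DE = 456.5 mm².
δ_AB = 113900·758/(1940·114000) = 0.3904 mm
δ_BC = 76600·360/(1435·114000) = 0.1686 mm
δ_CD = 39400·761/(517·114000) = 0.5087 mm
δ_DE = 13600·686/(456.5·114000) = 0.1793 mm
δ = Σδ_i = 1.247 mm.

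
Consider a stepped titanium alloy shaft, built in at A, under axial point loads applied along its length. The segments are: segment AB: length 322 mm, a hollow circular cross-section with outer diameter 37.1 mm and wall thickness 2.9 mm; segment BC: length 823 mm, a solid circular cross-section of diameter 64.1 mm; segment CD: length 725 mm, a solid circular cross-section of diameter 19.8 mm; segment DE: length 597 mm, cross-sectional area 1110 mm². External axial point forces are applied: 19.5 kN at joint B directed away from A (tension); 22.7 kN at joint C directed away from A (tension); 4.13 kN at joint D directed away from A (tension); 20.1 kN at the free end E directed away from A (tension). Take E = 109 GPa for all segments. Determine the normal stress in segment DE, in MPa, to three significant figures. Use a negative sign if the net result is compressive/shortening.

18.1 MPa

Internal axial forces (sectioning from the free end, tension +): N_DE = 20.1 kN, N_CD = 24.23 kN, N_BC = 46.93 kN, N_AB = 66.43 kN.
σ_DE = N_DE/A_DE = 20100/1110 = 18.11 MPa.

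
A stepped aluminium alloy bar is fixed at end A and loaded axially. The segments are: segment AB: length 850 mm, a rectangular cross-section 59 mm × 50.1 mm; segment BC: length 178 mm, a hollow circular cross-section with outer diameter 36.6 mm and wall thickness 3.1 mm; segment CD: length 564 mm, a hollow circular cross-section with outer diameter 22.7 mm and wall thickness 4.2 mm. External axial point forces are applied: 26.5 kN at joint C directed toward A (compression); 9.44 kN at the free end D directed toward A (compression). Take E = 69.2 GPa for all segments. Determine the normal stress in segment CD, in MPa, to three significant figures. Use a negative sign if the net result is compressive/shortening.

Internal axial forces (sectioning from the free end, tension +): N_CD = -9.44 kN, N_BC = -35.94 kN, N_AB = -35.94 kN.
A_CD = 244.1 mm².
σ_CD = N_CD/A_CD = -9440/244.1 = -38.67 MPa.

-38.7 MPa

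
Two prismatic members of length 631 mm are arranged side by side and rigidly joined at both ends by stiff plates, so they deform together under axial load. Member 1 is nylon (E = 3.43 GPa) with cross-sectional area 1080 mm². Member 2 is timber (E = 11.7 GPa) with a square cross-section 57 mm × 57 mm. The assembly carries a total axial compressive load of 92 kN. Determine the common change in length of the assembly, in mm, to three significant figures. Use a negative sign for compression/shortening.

A_2 = 3249 mm².
Equal strain + equilibrium ⇒ each member carries load in proportion to AE: A₁E₁ = 3704000 N, A₂E₂ = 38010000 N, ΣAE = 41720000 N.
δ = PL/ΣAE = -92000·631/41720000 = -1.392 mm.

-1.39 mm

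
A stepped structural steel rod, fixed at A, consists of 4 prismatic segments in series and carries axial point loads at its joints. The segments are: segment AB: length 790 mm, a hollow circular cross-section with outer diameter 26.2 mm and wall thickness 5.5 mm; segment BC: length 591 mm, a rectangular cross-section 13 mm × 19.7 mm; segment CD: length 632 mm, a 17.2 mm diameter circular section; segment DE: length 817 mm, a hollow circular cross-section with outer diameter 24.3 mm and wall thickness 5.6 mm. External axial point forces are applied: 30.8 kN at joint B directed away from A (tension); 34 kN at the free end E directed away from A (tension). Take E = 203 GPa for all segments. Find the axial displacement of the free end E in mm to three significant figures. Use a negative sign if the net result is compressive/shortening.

1.96 mm

Internal axial forces (sectioning from the free end, tension +): N_DE = 34 kN, N_CD = 34 kN, N_BC = 34 kN, N_AB = 64.8 kN.
A_AB = 357.7 mm².
A_BC = 256.1 mm².
A_CD = 232.4 mm².
A_DE = 329 mm².
δ_AB = 64800·790/(357.7·203000) = 0.7051 mm
δ_BC = 34000·591/(256.1·203000) = 0.3865 mm
δ_CD = 34000·632/(232.4·203000) = 0.4556 mm
δ_DE = 34000·817/(329·203000) = 0.4159 mm
δ = Σδ_i = 1.963 mm.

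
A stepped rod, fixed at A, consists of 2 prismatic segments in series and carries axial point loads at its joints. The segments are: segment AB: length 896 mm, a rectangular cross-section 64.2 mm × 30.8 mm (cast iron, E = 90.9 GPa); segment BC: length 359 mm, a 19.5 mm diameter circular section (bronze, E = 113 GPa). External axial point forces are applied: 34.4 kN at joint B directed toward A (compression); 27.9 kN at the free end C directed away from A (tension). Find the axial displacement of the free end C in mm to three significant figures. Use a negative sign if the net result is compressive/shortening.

0.264 mm

Internal axial forces (sectioning from the free end, tension +): N_BC = 27.9 kN, N_AB = -6.5 kN.
A_AB = 1977 mm².
A_BC = 298.6 mm².
δ_AB = -6500·896/(1977·90900) = -0.0324 mm
δ_BC = 27900·359/(298.6·113000) = 0.2968 mm
δ = Σδ_i = 0.2644 mm.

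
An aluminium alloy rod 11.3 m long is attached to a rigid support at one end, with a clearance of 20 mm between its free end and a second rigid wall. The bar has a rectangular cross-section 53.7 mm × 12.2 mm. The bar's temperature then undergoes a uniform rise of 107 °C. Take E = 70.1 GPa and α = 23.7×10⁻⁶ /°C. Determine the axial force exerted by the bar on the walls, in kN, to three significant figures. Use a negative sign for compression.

Free thermal expansion αLΔT = 23.7e-6 · 11300 · 107 = 28.66 mm.
The walls engage after the gap closes; constrained expansion = 28.66 − 20 = 8.656 mm.
The walls impose strain ε = −(8.656)/11300 = -7.6599e-04; σ = Eε = 70100 · -7.6599e-04 = -53.7 MPa.
Wall reaction R = σ·A = -53.7·655.1 = -35180 N = -35.18 kN.

-35.2 kN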